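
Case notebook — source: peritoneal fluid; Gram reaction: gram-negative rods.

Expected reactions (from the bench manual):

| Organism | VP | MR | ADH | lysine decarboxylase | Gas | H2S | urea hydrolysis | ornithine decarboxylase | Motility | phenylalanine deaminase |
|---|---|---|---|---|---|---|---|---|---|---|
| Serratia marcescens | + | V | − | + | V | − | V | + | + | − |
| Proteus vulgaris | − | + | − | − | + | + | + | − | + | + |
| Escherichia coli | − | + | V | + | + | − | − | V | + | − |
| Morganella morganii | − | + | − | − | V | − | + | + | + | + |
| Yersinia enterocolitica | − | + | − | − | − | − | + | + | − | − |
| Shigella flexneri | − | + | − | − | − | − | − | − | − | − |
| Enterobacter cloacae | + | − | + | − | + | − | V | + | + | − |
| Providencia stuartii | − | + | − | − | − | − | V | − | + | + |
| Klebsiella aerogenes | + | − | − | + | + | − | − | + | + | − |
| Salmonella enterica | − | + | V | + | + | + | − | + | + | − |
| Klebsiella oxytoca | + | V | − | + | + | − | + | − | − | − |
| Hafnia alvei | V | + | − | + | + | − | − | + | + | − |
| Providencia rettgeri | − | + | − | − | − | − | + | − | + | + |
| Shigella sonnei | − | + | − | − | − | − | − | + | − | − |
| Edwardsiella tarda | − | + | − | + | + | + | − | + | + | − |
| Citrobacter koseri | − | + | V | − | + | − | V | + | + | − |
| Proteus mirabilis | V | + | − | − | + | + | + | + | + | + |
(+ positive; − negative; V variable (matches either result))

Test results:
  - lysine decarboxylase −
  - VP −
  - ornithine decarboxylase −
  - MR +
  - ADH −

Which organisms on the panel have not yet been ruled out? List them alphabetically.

Proteus vulgaris, Providencia rettgeri, Providencia stuartii, Shigella flexneri

ornithine decarboxylase −: excludes 11 organisms — 6 left.
ADH −: all 6 remaining candidates are consistent.
MR +: all 6 remaining candidates are consistent.
VP −: excludes Klebsiella oxytoca — 5 left.
lysine decarboxylase −: excludes Escherichia coli — 4 left.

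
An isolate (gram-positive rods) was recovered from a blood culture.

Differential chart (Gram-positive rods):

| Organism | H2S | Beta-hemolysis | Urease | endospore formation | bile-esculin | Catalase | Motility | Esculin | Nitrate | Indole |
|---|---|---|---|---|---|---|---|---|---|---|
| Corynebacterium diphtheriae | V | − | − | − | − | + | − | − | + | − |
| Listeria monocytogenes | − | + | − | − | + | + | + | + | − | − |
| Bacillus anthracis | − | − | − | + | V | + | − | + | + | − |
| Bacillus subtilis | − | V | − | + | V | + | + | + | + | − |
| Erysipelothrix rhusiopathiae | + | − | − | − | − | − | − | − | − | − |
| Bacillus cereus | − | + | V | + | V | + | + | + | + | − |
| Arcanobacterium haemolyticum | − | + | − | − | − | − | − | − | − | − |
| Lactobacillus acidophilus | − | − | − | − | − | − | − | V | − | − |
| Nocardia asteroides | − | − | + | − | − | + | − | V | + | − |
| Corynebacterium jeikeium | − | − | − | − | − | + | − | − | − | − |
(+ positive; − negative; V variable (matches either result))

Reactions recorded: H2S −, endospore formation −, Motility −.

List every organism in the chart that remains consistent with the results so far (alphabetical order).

Motility −: excludes Listeria monocytogenes, Bacillus subtilis, Bacillus cereus — 7 left.
endospore formation −: excludes Bacillus anthracis — 6 left.
H2S −: excludes Erysipelothrix rhusiopathiae — 5 left.

Arcanobacterium haemolyticum, Corynebacterium diphtheriae, Corynebacterium jeikeium, Lactobacillus acidophilus, Nocardia asteroides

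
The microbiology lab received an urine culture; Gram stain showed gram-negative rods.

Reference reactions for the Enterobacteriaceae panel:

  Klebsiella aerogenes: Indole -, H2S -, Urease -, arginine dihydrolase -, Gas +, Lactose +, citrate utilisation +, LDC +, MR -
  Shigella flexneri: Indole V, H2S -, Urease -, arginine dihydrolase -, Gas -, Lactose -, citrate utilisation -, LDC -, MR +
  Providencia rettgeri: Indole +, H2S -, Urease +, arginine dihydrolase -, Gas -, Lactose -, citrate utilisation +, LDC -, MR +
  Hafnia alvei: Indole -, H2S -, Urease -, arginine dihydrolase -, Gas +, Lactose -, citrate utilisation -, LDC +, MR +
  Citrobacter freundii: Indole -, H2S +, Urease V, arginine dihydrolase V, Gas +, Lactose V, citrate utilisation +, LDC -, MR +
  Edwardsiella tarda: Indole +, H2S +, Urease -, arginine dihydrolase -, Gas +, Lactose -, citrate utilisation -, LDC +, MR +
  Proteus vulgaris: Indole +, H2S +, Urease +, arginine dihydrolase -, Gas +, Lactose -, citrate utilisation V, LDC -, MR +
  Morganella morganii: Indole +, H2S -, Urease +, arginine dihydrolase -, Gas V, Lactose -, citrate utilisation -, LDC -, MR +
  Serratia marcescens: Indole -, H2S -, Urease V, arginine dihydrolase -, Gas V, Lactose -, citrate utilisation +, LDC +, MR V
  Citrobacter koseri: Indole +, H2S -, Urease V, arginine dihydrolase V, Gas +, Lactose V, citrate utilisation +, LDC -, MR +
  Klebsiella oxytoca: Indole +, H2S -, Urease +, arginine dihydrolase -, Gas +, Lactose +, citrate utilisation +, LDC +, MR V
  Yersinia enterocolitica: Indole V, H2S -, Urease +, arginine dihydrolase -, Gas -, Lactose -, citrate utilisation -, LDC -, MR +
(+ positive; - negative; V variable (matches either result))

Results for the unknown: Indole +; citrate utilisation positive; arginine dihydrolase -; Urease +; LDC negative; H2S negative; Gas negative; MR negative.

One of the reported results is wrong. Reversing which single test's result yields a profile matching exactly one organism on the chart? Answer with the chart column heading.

MR

As reported, no row in the chart matches all 8 reactions.
Reversing Indole → still no organism matches.
Reversing arginine dihydrolase → still no organism matches.
Reversing LDC → still no organism matches.
Reversing MR (to +) → unique match: Providencia rettgeri.
Reversing H2S → still no organism matches.
Reversing Urease → still no organism matches.
Reversing citrate utilisation → still no organism matches.
Reversing Gas → still no organism matches.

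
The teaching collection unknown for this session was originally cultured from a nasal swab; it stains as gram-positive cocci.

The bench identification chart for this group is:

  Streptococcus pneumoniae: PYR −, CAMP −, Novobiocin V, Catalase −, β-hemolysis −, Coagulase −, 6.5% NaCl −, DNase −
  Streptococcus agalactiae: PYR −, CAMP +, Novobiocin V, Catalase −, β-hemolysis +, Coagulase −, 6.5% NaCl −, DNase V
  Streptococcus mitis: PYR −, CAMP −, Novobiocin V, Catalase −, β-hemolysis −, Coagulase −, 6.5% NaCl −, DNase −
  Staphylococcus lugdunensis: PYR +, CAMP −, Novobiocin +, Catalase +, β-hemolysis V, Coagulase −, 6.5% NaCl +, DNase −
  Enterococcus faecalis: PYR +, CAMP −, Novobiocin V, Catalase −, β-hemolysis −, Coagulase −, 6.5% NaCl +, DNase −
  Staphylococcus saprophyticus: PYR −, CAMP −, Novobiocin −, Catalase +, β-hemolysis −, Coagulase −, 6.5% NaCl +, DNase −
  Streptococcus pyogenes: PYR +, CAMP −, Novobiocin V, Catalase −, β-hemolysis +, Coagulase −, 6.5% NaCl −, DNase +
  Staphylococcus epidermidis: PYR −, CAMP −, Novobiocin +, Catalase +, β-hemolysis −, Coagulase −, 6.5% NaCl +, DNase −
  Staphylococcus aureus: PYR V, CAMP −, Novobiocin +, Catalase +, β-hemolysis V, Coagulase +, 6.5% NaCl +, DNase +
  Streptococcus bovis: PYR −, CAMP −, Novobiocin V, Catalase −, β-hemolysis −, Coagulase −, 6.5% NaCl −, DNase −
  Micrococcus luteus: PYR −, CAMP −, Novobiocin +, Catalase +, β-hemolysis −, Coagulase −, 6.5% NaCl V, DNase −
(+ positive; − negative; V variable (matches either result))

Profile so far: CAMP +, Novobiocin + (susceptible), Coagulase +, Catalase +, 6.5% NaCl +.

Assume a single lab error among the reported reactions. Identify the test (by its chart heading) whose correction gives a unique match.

CAMP

As reported, no row in the chart matches all 5 reactions.
Reversing Coagulase → still no organism matches.
Reversing Catalase → still no organism matches.
Reversing CAMP (to −) → unique match: Staphylococcus aureus.
Reversing 6.5% NaCl → still no organism matches.
Reversing Novobiocin → still no organism matches.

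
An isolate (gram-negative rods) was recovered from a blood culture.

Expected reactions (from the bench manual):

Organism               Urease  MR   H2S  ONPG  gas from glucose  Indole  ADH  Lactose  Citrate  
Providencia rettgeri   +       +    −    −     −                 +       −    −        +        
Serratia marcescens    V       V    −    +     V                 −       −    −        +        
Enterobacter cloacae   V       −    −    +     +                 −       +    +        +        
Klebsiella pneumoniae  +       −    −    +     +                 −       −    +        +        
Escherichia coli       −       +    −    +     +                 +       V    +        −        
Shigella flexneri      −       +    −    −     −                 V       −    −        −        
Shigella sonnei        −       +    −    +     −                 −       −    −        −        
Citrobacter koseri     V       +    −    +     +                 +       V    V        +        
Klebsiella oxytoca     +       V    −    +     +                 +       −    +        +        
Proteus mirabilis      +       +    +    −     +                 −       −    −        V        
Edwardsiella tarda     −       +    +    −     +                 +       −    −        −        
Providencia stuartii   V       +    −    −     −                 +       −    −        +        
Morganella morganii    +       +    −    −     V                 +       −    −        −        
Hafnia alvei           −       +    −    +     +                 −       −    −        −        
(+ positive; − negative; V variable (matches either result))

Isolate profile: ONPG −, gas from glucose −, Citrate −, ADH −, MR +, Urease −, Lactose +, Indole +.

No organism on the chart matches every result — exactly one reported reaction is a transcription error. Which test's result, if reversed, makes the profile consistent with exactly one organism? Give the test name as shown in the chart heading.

Lactose

As reported, no row in the chart matches all 8 reactions.
Reversing Citrate → still no organism matches.
Reversing Lactose (to −) → unique match: Shigella flexneri.
Reversing MR → still no organism matches.
Reversing Urease → still no organism matches.
Reversing ADH → still no organism matches.
Reversing Indole → still no organism matches.
Reversing ONPG → still no organism matches.
Reversing gas from glucose → still no organism matches.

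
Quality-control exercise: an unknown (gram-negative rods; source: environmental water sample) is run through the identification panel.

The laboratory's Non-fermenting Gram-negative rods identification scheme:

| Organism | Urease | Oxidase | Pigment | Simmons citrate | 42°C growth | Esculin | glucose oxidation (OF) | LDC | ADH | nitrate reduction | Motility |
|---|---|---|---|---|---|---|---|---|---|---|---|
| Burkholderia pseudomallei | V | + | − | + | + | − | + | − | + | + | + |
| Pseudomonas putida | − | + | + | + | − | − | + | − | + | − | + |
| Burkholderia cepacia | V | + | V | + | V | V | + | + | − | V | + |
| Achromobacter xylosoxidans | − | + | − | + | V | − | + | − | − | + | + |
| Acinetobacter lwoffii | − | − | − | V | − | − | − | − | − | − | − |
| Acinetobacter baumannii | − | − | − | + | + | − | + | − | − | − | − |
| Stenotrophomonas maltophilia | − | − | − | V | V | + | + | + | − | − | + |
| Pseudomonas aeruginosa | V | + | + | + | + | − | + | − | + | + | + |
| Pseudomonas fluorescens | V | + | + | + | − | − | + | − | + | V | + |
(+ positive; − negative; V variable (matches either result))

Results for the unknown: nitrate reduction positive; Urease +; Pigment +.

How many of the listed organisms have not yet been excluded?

3

Pigment +: excludes 5 organisms — 4 left.
Urease +: excludes Pseudomonas putida — 3 left.
nitrate reduction +: all 3 remaining candidates are consistent.
Still consistent: Burkholderia cepacia, Pseudomonas aeruginosa, Pseudomonas fluorescens.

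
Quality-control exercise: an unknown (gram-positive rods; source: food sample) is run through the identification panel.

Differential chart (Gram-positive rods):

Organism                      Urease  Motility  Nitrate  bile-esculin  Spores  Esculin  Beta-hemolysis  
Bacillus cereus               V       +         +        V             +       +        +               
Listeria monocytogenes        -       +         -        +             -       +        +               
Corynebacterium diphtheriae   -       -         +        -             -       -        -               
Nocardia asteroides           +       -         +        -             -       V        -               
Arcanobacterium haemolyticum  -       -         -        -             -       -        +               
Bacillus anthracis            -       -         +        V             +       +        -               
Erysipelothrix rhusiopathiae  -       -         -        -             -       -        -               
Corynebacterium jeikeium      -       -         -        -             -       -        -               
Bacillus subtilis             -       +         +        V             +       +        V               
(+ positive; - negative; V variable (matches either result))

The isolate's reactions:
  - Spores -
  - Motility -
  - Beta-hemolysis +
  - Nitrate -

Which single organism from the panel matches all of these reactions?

Nitrate -: excludes 5 organisms — 4 left.
Motility -: excludes Listeria monocytogenes — 3 left.
Beta-hemolysis +: excludes Erysipelothrix rhusiopathiae, Corynebacterium jeikeium — 1 left.
Spores -: the one remaining candidate is consistent.

Arcanobacterium haemolyticum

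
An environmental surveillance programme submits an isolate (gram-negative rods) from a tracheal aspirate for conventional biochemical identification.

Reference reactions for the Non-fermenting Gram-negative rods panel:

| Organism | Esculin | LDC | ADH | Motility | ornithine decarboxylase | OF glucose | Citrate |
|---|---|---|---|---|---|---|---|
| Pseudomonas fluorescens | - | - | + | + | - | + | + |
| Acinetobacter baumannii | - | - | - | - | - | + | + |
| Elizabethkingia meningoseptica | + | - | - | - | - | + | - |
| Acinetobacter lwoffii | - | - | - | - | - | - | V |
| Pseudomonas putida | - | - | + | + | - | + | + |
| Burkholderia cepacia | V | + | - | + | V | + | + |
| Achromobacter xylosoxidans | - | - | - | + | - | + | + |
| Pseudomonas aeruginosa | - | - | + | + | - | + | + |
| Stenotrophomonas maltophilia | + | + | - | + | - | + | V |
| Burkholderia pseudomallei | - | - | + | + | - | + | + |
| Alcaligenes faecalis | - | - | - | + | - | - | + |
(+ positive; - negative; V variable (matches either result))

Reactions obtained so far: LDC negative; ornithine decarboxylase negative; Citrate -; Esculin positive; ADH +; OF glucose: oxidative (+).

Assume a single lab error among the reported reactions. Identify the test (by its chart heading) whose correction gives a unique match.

As reported, no row in the chart matches all 6 reactions.
Reversing OF glucose → still no organism matches.
Reversing LDC → still no organism matches.
Reversing ADH (to -) → unique match: Elizabethkingia meningoseptica.
Reversing ornithine decarboxylase → still no organism matches.
Reversing Esculin → still no organism matches.
Reversing Citrate → still no organism matches.

ADH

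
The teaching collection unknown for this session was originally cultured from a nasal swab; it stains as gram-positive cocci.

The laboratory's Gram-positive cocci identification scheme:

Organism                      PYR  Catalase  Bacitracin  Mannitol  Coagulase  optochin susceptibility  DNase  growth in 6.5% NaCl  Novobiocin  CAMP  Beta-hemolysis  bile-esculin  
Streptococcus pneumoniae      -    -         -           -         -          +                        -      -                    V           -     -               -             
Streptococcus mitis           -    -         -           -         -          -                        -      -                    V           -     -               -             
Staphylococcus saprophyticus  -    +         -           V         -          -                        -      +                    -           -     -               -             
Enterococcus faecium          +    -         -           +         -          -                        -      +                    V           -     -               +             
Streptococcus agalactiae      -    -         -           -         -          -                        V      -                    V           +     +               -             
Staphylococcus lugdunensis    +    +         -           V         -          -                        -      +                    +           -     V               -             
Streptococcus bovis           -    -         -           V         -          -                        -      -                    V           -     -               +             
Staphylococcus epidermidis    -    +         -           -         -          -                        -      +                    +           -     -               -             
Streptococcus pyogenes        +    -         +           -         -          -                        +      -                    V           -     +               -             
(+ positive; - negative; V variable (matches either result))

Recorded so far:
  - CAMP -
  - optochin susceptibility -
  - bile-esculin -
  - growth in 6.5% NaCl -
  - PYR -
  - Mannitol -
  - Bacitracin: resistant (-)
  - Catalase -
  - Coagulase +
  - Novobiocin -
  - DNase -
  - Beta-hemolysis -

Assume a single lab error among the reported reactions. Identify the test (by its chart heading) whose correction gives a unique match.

Coagulase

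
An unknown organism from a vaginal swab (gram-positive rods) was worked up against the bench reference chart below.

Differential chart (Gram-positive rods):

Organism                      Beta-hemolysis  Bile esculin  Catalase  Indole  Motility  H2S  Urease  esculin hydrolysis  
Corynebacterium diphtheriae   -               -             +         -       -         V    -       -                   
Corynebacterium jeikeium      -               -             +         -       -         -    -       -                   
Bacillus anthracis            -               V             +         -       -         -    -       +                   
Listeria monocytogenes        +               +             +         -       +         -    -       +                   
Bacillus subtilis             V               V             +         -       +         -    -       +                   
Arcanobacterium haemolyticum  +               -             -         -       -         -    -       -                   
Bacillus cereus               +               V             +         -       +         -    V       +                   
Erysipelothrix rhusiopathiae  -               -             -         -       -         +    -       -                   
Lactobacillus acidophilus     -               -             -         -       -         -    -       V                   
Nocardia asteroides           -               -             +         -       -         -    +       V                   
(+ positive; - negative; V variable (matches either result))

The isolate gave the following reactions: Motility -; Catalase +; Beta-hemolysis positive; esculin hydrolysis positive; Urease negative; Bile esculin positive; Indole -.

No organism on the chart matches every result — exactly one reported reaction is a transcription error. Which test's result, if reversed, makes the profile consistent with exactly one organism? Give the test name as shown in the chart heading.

As reported, no row in the chart matches all 7 reactions.
Reversing Indole → still no organism matches.
Reversing esculin hydrolysis → still no organism matches.
Reversing Bile esculin → still no organism matches.
Reversing Motility → 3 organisms match (not unique).
Reversing Urease → still no organism matches.
Reversing Beta-hemolysis (to -) → unique match: Bacillus anthracis.
Reversing Catalase → still no organism matches.

Beta-hemolysis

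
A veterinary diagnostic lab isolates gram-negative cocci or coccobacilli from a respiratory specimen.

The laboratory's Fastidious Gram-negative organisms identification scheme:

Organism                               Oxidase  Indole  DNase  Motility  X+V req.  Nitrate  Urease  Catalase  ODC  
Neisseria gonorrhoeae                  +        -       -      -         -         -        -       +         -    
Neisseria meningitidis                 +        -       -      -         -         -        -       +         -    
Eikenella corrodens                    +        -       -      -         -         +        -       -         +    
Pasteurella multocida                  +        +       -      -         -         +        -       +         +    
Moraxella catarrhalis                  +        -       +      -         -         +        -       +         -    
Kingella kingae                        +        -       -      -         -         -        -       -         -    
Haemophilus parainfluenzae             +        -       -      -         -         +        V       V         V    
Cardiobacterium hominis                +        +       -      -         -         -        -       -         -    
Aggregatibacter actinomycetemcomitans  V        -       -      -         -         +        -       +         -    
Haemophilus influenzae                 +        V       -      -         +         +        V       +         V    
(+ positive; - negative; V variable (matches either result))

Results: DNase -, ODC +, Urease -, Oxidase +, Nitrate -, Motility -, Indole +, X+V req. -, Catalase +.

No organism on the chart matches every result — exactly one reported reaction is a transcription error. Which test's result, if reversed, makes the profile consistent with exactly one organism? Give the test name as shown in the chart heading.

Nitrate

As reported, no row in the chart matches all 9 reactions.
Reversing Urease → still no organism matches.
Reversing Nitrate (to +) → unique match: Pasteurella multocida.
Reversing ODC → still no organism matches.
Reversing X+V req. → still no organism matches.
Reversing Indole → still no organism matches.
Reversing Motility → still no organism matches.
Reversing Catalase → still no organism matches.
Reversing Oxidase → still no organism matches.
Reversing DNase → still no organism matches.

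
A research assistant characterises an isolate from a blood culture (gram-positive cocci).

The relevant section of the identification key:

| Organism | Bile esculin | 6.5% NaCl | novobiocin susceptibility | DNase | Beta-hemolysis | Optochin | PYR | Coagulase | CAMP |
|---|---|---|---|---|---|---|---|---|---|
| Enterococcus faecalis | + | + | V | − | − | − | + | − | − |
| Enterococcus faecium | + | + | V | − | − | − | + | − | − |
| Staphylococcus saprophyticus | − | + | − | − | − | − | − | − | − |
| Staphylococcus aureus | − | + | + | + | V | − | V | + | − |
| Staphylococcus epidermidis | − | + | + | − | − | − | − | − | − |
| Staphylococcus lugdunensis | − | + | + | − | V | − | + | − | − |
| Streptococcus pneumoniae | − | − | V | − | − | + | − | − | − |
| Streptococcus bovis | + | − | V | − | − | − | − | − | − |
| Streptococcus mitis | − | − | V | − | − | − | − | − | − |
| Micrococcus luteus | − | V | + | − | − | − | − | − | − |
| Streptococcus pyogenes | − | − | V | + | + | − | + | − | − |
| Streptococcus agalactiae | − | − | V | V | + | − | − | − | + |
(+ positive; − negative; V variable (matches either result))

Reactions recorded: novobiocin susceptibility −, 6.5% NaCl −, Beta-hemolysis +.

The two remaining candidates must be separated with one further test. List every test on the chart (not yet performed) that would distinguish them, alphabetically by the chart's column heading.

CAMP, PYR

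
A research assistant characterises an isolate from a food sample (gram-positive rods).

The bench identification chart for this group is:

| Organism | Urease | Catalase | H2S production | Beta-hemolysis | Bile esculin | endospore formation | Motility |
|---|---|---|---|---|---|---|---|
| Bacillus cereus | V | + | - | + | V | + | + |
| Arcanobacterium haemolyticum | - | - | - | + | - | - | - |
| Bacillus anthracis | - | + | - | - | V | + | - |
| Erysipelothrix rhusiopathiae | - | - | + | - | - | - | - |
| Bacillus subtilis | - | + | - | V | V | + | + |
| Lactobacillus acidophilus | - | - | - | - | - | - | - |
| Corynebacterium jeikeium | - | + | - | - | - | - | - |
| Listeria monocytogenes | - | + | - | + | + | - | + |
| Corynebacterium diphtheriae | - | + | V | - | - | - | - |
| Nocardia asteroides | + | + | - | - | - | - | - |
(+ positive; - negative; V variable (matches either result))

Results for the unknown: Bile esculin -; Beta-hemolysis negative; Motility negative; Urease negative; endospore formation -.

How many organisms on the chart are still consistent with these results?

4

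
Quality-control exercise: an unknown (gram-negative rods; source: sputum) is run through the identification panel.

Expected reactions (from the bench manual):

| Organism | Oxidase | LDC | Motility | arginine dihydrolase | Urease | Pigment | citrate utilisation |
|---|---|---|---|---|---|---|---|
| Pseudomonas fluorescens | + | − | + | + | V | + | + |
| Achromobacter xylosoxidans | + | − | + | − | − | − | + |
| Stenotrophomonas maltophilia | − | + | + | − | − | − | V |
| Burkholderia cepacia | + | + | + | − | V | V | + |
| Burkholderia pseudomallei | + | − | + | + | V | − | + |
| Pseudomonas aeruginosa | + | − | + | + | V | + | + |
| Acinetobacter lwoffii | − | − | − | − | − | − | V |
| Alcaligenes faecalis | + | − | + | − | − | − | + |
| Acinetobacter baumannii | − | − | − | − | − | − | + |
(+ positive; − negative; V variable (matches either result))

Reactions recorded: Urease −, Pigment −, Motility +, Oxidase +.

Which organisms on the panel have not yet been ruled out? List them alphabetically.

Achromobacter xylosoxidans, Alcaligenes faecalis, Burkholderia cepacia, Burkholderia pseudomallei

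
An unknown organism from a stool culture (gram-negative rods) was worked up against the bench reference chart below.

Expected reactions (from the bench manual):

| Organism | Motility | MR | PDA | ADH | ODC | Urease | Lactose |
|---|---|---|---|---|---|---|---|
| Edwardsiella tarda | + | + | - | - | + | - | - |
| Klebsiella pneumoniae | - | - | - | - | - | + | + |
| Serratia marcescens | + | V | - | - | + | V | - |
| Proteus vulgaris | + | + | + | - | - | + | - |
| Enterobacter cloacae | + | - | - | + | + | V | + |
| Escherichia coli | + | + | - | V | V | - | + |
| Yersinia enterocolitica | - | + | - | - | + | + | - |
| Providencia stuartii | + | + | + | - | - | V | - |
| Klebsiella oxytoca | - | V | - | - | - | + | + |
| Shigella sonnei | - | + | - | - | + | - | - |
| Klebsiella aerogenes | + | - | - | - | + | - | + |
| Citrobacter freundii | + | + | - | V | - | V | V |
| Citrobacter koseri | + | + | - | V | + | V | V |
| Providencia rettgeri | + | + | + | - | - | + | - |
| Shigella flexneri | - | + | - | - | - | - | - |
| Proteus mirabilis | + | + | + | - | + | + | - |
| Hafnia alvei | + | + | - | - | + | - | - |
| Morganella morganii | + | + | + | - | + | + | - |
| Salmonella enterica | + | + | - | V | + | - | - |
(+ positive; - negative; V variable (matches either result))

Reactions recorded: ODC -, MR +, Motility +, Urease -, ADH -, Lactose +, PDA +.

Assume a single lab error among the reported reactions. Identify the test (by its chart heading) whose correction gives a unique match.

Lactose

As reported, no row in the chart matches all 7 reactions.
Reversing MR → still no organism matches.
Reversing ADH → still no organism matches.
Reversing PDA → 2 organisms match (not unique).
Reversing Motility → still no organism matches.
Reversing Lactose (to -) → unique match: Providencia stuartii.
Reversing ODC → still no organism matches.
Reversing Urease → still no organism matches.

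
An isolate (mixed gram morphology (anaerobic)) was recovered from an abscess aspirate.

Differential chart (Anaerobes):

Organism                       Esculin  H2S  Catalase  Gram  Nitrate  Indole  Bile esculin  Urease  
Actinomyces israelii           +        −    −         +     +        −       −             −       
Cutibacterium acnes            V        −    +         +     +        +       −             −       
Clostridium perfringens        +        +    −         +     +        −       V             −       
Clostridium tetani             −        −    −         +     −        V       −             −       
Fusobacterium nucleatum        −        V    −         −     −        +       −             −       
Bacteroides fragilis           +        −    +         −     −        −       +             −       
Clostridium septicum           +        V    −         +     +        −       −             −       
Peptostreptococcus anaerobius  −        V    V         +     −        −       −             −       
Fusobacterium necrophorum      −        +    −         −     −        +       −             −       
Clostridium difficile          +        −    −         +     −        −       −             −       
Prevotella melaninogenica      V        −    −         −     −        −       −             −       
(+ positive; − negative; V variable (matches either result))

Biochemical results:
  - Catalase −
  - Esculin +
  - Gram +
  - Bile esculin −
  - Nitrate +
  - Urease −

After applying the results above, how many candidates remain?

Esculin +: excludes Clostridium tetani, Fusobacterium nucleatum, Peptostreptococcus anaerobius, Fusobacterium necrophorum — 7 left.
Gram +: excludes Bacteroides fragilis, Prevotella melaninogenica — 5 left.
Catalase −: excludes Cutibacterium acnes — 4 left.
Bile esculin −: all 4 remaining candidates are consistent.
Urease −: all 4 remaining candidates are consistent.
Nitrate +: excludes Clostridium difficile — 3 left.
Still consistent: Actinomyces israelii, Clostridium perfringens, Clostridium septicum.

3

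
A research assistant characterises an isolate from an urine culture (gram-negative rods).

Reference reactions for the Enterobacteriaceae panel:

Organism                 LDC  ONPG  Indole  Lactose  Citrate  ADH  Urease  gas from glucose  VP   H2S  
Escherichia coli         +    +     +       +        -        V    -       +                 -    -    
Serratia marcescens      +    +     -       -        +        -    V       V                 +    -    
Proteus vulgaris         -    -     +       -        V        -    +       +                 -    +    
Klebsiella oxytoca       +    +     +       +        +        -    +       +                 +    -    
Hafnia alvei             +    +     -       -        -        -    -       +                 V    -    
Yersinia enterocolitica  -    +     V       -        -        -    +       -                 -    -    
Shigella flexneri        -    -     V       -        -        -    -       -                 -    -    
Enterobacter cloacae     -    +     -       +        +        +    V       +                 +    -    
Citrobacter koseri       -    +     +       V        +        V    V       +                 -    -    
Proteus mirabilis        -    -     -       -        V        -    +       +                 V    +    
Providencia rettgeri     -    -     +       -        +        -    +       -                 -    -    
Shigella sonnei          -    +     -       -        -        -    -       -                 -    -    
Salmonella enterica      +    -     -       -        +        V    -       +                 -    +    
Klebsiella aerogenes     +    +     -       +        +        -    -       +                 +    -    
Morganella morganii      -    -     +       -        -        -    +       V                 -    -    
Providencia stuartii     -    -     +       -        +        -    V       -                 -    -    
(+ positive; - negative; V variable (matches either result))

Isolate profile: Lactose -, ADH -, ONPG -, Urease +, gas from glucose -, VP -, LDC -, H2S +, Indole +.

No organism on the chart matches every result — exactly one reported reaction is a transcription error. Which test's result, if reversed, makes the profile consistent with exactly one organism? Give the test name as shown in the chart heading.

gas from glucose

As reported, no row in the chart matches all 9 reactions.
Reversing H2S → 3 organisms match (not unique).
Reversing VP → still no organism matches.
Reversing Indole → still no organism matches.
Reversing gas from glucose (to +) → unique match: Proteus vulgaris.
Reversing Lactose → still no organism matches.
Reversing ONPG → still no organism matches.
Reversing Urease → still no organism matches.
Reversing LDC → still no organism matches.
Reversing ADH → still no organism matches.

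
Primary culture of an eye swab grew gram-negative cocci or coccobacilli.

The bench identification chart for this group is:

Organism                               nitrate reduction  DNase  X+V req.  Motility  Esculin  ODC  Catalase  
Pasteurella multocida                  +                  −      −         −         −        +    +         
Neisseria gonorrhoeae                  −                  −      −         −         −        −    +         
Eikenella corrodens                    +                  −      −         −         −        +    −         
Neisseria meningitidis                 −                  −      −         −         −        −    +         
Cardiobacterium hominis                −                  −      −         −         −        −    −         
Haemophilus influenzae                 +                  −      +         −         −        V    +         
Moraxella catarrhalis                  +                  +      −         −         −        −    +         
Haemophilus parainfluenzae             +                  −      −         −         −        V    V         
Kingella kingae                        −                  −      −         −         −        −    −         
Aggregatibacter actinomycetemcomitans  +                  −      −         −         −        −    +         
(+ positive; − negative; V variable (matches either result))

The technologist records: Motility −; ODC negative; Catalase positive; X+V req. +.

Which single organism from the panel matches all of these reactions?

Haemophilus influenzae

Catalase +: excludes Eikenella corrodens, Cardiobacterium hominis, Kingella kingae — 7 left.
Motility −: all 7 remaining candidates are consistent.
ODC −: excludes Pasteurella multocida — 6 left.
X+V req. +: excludes 5 organisms — 1 left.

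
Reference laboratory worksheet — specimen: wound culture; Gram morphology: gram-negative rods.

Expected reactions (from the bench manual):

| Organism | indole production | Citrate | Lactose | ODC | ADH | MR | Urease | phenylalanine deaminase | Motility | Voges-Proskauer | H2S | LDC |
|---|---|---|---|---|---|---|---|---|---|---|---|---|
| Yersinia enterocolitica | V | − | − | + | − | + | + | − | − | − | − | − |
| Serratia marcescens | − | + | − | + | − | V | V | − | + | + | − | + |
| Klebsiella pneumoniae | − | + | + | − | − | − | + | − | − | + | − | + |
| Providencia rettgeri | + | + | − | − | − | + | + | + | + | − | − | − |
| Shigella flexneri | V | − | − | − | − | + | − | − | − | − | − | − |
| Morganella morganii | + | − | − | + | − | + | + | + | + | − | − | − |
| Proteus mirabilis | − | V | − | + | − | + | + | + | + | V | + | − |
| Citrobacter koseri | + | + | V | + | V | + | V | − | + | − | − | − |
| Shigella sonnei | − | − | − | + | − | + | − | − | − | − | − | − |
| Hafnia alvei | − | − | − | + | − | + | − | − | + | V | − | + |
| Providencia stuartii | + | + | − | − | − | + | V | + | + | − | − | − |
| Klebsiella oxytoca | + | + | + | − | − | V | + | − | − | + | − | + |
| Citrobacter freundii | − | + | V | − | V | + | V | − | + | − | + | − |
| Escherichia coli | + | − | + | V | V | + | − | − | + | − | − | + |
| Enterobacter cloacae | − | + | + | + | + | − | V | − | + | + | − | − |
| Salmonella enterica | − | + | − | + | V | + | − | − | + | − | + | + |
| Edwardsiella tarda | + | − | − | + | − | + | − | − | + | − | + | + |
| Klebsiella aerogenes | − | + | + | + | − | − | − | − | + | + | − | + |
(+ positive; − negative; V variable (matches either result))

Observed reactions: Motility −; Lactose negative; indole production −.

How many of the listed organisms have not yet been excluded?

Lactose −: excludes 5 organisms — 13 left.
Motility −: excludes 10 organisms — 3 left.
indole production −: all 3 remaining candidates are consistent.
Still consistent: Shigella flexneri, Shigella sonnei, Yersinia enterocolitica.

3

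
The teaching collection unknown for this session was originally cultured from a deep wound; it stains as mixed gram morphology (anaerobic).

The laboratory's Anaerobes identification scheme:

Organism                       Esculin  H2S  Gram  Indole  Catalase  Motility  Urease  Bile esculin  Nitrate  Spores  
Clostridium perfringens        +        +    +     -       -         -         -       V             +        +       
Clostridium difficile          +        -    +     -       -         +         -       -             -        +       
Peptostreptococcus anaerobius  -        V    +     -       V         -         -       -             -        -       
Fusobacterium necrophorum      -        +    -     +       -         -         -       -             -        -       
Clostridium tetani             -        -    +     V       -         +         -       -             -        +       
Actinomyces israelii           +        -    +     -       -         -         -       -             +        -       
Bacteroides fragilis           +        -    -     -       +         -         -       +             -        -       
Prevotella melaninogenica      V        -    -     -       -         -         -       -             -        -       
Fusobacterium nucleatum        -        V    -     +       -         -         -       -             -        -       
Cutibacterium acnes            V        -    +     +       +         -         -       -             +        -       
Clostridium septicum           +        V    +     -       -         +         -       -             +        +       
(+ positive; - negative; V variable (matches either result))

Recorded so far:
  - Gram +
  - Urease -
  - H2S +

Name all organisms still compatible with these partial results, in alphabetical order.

Gram +: excludes Fusobacterium necrophorum, Bacteroides fragilis, Prevotella melaninogenica, Fusobacterium nucleatum — 7 left.
H2S +: excludes Clostridium difficile, Clostridium tetani, Actinomyces israelii, Cutibacterium acnes — 3 left.
Urease -: all 3 remaining candidates are consistent.

Clostridium perfringens, Clostridium septicum, Peptostreptococcus anaerobius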